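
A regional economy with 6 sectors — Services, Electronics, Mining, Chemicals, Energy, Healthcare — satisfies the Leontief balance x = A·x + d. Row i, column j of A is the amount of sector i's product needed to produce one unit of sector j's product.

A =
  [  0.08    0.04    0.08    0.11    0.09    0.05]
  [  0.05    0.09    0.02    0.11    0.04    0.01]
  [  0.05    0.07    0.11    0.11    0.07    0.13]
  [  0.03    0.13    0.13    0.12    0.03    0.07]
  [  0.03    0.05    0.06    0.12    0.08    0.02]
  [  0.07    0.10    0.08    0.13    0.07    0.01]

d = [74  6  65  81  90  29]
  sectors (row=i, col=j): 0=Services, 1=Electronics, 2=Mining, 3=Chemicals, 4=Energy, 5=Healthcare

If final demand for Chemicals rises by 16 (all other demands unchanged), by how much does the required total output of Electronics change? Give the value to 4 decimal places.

Form M = I − A:
  [  0.92   -0.04   -0.08   -0.11   -0.09   -0.05]
  [ -0.05    0.91   -0.02   -0.11   -0.04   -0.01]
  [ -0.05   -0.07    0.89   -0.11   -0.07   -0.13]
  [ -0.03   -0.13   -0.13    0.88   -0.03   -0.07]
  [ -0.03   -0.05   -0.06   -0.12    0.92   -0.02]
  [ -0.07   -0.10   -0.08   -0.13   -0.07    0.99]
Leontief inverse L = M⁻¹:
  [  1.1195    0.1083    0.1510    0.2054    0.1396    0.0948]
  [  0.0765    1.1405    0.0663    0.1757    0.0707    0.0379]
  [  0.0987    0.1554    1.1939    0.2254    0.1284    0.1819]
  [  0.0747    0.2124    0.2072    1.2272    0.0816    0.1215]
  [  0.0592    0.1071    0.1167    0.1959    1.1169    0.0558]
  [  0.1089    0.1709    0.1493    0.2255    0.1171    1.0552]
Total output x = L · d:
  x_0 = 1.1195·74 + 0.1083·6 + 0.1510·65 + 0.2054·81 + 0.1396·90 + 0.0948·29 = 125.2604
  x_1 = 0.0765·74 + 1.1405·6 + 0.0663·65 + 0.1757·81 + 0.0707·90 + 0.0379·29 = 38.5141
  x_2 = 0.0987·74 + 0.1554·6 + 1.1939·65 + 0.2254·81 + 0.1284·90 + 0.1819·29 = 120.9287
  x_3 = 0.0747·74 + 0.2124·6 + 0.2072·65 + 1.2272·81 + 0.0816·90 + 0.1215·29 = 130.5422
  x_4 = 0.0592·74 + 0.1071·6 + 0.1167·65 + 0.1959·81 + 1.1169·90 + 0.0558·29 = 130.6175
  x_5 = 0.1089·74 + 0.1709·6 + 0.1493·65 + 0.2255·81 + 0.1171·90 + 1.0552·29 = 78.1895
Δx_1 = L[1,3] · Δd_3 = 0.1757 · 16 = 2.8108

2.8108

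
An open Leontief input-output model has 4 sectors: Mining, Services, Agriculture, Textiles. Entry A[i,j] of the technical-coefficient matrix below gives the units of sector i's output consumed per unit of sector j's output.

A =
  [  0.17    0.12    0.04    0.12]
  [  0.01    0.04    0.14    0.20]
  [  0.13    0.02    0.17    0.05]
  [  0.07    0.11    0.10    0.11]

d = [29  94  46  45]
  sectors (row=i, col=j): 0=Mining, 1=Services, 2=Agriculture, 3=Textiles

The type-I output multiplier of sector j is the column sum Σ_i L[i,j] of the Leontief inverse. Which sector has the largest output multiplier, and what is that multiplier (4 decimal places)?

Form M = I − A:
  [  0.83   -0.12   -0.04   -0.12]
  [ -0.01    0.96   -0.14   -0.20]
  [ -0.13   -0.02    0.83   -0.05]
  [ -0.07   -0.11   -0.10    0.89]
Leontief inverse L = M⁻¹:
  [  1.2434    0.1825    0.1166    0.2152]
  [  0.0697    1.0854    0.2184    0.2656]
  [  0.2042    0.0641    1.2389    0.1115]
  [  0.1294    0.1557    0.1754    1.1859]
Total output x = L · d:
  x_0 = 1.2434·29 + 0.1825·94 + 0.1166·46 + 0.2152·45 = 68.2673
  x_1 = 0.0697·29 + 1.0854·94 + 0.2184·46 + 0.2656·45 = 126.0426
  x_2 = 0.2042·29 + 0.0641·94 + 1.2389·46 + 0.1115·45 = 73.9597
  x_3 = 0.1294·29 + 0.1557·94 + 0.1754·46 + 1.1859·45 = 79.8195
Output multipliers (column sums of L):
  Mining: 1.6467
  Services: 1.4877
  Agriculture: 1.7494
  Textiles: 1.7782

Textiles (1.7782)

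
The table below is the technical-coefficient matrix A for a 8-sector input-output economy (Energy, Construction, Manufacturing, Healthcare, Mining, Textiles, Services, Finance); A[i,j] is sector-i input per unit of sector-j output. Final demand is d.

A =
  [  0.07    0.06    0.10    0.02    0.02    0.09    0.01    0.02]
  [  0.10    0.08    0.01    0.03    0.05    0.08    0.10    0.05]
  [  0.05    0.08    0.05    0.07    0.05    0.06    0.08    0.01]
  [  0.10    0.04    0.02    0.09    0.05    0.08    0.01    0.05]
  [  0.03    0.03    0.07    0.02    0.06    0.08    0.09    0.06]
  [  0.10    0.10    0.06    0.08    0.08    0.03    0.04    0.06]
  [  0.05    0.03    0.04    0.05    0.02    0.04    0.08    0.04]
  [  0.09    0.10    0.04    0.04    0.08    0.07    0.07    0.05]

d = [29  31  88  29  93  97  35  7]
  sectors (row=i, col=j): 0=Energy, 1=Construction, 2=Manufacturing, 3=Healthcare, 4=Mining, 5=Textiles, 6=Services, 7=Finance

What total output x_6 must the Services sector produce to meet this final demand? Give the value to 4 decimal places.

Form M = I − A:
  [  0.93   -0.06   -0.10   -0.02   -0.02   -0.09   -0.01   -0.02]
  [ -0.10    0.92   -0.01   -0.03   -0.05   -0.08   -0.10   -0.05]
  [ -0.05   -0.08    0.95   -0.07   -0.05   -0.06   -0.08   -0.01]
  [ -0.10   -0.04   -0.02    0.91   -0.05   -0.08   -0.01   -0.05]
  [ -0.03   -0.03   -0.07   -0.02    0.94   -0.08   -0.09   -0.06]
  [ -0.10   -0.10   -0.06   -0.08   -0.08    0.97   -0.04   -0.06]
  [ -0.05   -0.03   -0.04   -0.05   -0.02   -0.04    0.92   -0.04]
  [ -0.09   -0.10   -0.04   -0.04   -0.08   -0.07   -0.07    0.95]
Leontief inverse L = M⁻¹:
  [  1.1249    0.1116    0.1379    0.0573    0.0572    0.1372    0.0522    0.0485]
  [  0.1682    1.1389    0.0571    0.0723    0.0938    0.1395    0.1534    0.0891]
  [  0.1110    0.1311    1.0891    0.1115    0.0894    0.1136    0.1285    0.0448]
  [  0.1637    0.0940    0.0631    1.1310    0.0919    0.1360    0.0512    0.0851]
  [  0.0876    0.0829    0.1106    0.0607    1.1013    0.1303    0.1408    0.0943]
  [  0.1750    0.1647    0.1103    0.1273    0.1295    1.1002    0.0991    0.1020]
  [  0.0970    0.0701    0.0713    0.0824    0.0502    0.0809    1.1162    0.0661]
  [  0.1633    0.1642    0.0903    0.0859    0.1289    0.1362    0.1301    1.0924]
Total output x = L · d:
  x_0 = 1.1249·29 + 0.1116·31 + 0.1379·88 + 0.0573·29 + 0.0572·93 + 0.1372·97 + 0.0522·35 + 0.0485·7 = 70.6765
  x_1 = 0.1682·29 + 1.1389·31 + 0.0571·88 + 0.0723·29 + 0.0938·93 + 0.1395·97 + 0.1534·35 + 0.0891·7 = 75.5591
  x_2 = 0.1110·29 + 0.1311·31 + 1.0891·88 + 0.1115·29 + 0.0894·93 + 0.1136·97 + 0.1285·35 + 0.0448·7 = 130.4999
  x_3 = 0.1637·29 + 0.0940·31 + 0.0631·88 + 1.1310·29 + 0.0919·93 + 0.1360·97 + 0.0512·35 + 0.0851·7 = 70.1374
  x_4 = 0.0876·29 + 0.0829·31 + 0.1106·88 + 0.0607·29 + 1.1013·93 + 0.1303·97 + 0.1408·35 + 0.0943·7 = 137.2547
  x_5 = 0.1750·29 + 0.1647·31 + 0.1103·88 + 0.1273·29 + 0.1295·93 + 1.1002·97 + 0.0991·35 + 0.1020·7 = 146.5283
  x_6 = 0.0970·29 + 0.0701·31 + 0.0713·88 + 0.0824·29 + 0.0502·93 + 0.0809·97 + 1.1162·35 + 0.0661·7 = 65.6958
  x_7 = 0.1633·29 + 0.1642·31 + 0.0903·88 + 0.0859·29 + 0.1289·93 + 0.1362·97 + 0.1301·35 + 1.0924·7 = 57.6614

65.6958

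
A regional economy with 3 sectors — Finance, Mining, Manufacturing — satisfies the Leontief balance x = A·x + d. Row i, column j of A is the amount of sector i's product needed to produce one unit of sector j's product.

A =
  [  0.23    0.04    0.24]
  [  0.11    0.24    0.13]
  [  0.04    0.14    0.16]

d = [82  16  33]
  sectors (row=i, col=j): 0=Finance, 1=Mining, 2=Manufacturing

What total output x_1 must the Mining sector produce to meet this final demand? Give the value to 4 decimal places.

48.3573

Form M = I − A:
  [  0.77   -0.04   -0.24]
  [ -0.11    0.76   -0.13]
  [ -0.04   -0.14    0.84]
Leontief inverse L = M⁻¹:
  [  1.3405    0.1452    0.4055]
  [  0.2110    1.3773    0.2734]
  [  0.0990    0.2365    1.2554]
Total output x = L · d:
  x_0 = 1.3405·82 + 0.1452·16 + 0.4055·33 = 125.6271
  x_1 = 0.2110·82 + 1.3773·16 + 0.2734·33 = 48.3573
  x_2 = 0.0990·82 + 0.2365·16 + 1.2554·33 = 53.3275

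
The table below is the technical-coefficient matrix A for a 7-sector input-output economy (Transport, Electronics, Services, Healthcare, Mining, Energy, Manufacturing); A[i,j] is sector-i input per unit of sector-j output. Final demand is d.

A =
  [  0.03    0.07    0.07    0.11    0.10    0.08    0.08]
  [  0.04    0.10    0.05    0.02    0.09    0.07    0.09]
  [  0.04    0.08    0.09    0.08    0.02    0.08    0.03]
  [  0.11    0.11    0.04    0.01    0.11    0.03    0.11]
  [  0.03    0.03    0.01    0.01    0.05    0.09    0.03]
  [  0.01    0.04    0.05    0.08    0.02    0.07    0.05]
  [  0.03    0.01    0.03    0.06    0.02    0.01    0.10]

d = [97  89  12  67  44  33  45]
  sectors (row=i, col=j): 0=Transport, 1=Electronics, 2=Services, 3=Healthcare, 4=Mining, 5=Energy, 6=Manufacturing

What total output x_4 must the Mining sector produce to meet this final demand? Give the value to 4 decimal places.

Form M = I − A:
  [  0.97   -0.07   -0.07   -0.11   -0.10   -0.08   -0.08]
  [ -0.04    0.90   -0.05   -0.02   -0.09   -0.07   -0.09]
  [ -0.04   -0.08    0.91   -0.08   -0.02   -0.08   -0.03]
  [ -0.11   -0.11   -0.04    0.99   -0.11   -0.03   -0.11]
  [ -0.03   -0.03   -0.01   -0.01    0.95   -0.09   -0.03]
  [ -0.01   -0.04   -0.05   -0.08   -0.02    0.93   -0.05]
  [ -0.03   -0.01   -0.03   -0.06   -0.02   -0.01    0.90]
Leontief inverse L = M⁻¹:
  [  1.0680    0.1236    0.1091    0.1507    0.1496    0.1314    0.1416]
  [  0.0663    1.1414    0.0826    0.0562    0.1287    0.1145    0.1403]
  [  0.0706    0.1283    1.1266    0.1169    0.0611    0.1232    0.0798]
  [  0.1402    0.1574    0.0776    1.0536    0.1586    0.0817    0.1694]
  [  0.0428    0.0510    0.0274    0.0315    1.0698    0.1150    0.0557]
  [  0.0338    0.0738    0.0752    0.1060    0.0494    1.0993    0.0886]
  [  0.0494    0.0335    0.0487    0.0817    0.0433    0.0300    1.1336]
Total output x = L · d:
  x_0 = 1.0680·97 + 0.1236·89 + 0.1091·12 + 0.1507·67 + 0.1496·44 + 0.1314·33 + 0.1416·45 = 143.2914
  x_1 = 0.0663·97 + 1.1414·89 + 0.0826·12 + 0.0562·67 + 0.1287·44 + 0.1145·33 + 0.1403·45 = 128.5328
  x_2 = 0.0706·97 + 0.1283·89 + 1.1266·12 + 0.1169·67 + 0.0611·44 + 0.1232·33 + 0.0798·45 = 49.9697
  x_3 = 0.1402·97 + 0.1574·89 + 0.0776·12 + 1.0536·67 + 0.1586·44 + 0.0817·33 + 0.1694·45 = 116.4180
  x_4 = 0.0428·97 + 0.0510·89 + 0.0274·12 + 0.0315·67 + 1.0698·44 + 0.1150·33 + 0.0557·45 = 64.5011
  x_5 = 0.0338·97 + 0.0738·89 + 0.0752·12 + 0.1060·67 + 0.0494·44 + 1.0993·33 + 0.0886·45 = 60.2827
  x_6 = 0.0494·97 + 0.0335·89 + 0.0487·12 + 0.0817·67 + 0.0433·44 + 0.0300·33 + 1.1336·45 = 67.7345

64.5011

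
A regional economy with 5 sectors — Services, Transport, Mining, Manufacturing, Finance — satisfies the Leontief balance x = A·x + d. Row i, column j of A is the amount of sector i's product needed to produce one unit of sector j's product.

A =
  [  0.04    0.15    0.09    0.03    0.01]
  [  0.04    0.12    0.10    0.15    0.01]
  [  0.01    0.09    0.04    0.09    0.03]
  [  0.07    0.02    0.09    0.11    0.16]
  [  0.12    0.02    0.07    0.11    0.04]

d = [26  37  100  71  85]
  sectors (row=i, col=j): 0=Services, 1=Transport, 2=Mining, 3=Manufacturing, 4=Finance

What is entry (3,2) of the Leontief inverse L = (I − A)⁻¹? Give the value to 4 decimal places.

L[3,2] = 0.1429

Form M = I − A:
  [  0.96   -0.15   -0.09   -0.03   -0.01]
  [ -0.04    0.88   -0.10   -0.15   -0.01]
  [ -0.01   -0.09    0.96   -0.09   -0.03]
  [ -0.07   -0.02   -0.09    0.89   -0.16]
  [ -0.12   -0.02   -0.07   -0.11    0.96]
Leontief inverse L = M⁻¹:
  [  1.0614    0.1969    0.1304    0.0861    0.0315]
  [  0.0734    1.1709    0.1537    0.2221    0.0548]
  [  0.0334    0.1200    1.0744    0.1372    0.0580]
  [  0.1155    0.0657    0.1429    1.1781    0.2027]
  [  0.1499    0.0653    0.1142    0.1604    1.0742]
Total output x = L · d:
  x_0 = 1.0614·26 + 0.1969·37 + 0.1304·100 + 0.0861·71 + 0.0315·85 = 56.7126
  x_1 = 0.0734·26 + 1.1709·37 + 0.1537·100 + 0.2221·71 + 0.0548·85 = 81.0271
  x_2 = 0.0334·26 + 0.1200·37 + 1.0744·100 + 0.1372·71 + 0.0580·85 = 127.4226
  x_3 = 0.1155·26 + 0.0657·37 + 0.1429·100 + 1.1781·71 + 0.2027·85 = 120.5920
  x_4 = 0.1499·26 + 0.0653·37 + 0.1142·100 + 0.1604·71 + 1.0742·85 = 120.4279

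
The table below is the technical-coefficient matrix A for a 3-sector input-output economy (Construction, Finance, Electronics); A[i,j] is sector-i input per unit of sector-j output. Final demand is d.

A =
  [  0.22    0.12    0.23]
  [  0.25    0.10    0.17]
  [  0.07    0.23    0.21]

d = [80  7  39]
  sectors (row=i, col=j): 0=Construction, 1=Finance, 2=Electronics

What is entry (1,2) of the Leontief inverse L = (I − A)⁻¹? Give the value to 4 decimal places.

L[1,2] = 0.4034

Form M = I − A:
  [  0.78   -0.12   -0.23]
  [ -0.25    0.90   -0.17]
  [ -0.07   -0.23    0.79]
Leontief inverse L = M⁻¹:
  [  1.4258    0.3134    0.4826]
  [  0.4444    1.2735    0.4034]
  [  0.2557    0.3985    1.4260]
Total output x = L · d:
  x_0 = 1.4258·80 + 0.3134·7 + 0.4826·39 = 135.0790
  x_1 = 0.4444·80 + 1.2735·7 + 0.4034·39 = 60.1958
  x_2 = 0.2557·80 + 0.3985·7 + 1.4260·39 = 78.8615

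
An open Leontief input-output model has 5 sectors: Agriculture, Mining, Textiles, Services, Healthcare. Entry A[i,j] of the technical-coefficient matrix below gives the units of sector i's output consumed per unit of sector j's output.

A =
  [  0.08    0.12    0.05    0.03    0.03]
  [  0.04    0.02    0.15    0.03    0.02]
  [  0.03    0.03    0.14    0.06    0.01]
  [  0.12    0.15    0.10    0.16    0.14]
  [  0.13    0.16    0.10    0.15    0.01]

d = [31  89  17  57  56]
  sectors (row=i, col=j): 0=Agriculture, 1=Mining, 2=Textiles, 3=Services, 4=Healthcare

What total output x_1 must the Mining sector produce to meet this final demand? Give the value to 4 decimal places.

Form M = I − A:
  [  0.92   -0.12   -0.05   -0.03   -0.03]
  [ -0.04    0.98   -0.15   -0.03   -0.02]
  [ -0.03   -0.03    0.86   -0.06   -0.01]
  [ -0.12   -0.15   -0.10    0.84   -0.14]
  [ -0.13   -0.16   -0.10   -0.15    0.99]
Leontief inverse L = M⁻¹:
  [  1.1117    0.1563    0.1044    0.0611    0.0465]
  [  0.0646    1.0490    0.1976    0.0599    0.0336]
  [  0.0579    0.0627    1.1914    0.0945    0.0284]
  [  0.2096    0.2563    0.2254    1.2574    0.1916]
  [  0.1940    0.2352    0.2001    0.2178    1.0535]
Total output x = L · d:
  x_0 = 1.1117·31 + 0.1563·89 + 0.1044·17 + 0.0611·57 + 0.0465·56 = 56.2304
  x_1 = 0.0646·31 + 1.0490·89 + 0.1976·17 + 0.0599·57 + 0.0336·56 = 104.0216
  x_2 = 0.0579·31 + 0.0627·89 + 1.1914·17 + 0.0945·57 + 0.0284·56 = 34.6022
  x_3 = 0.2096·31 + 0.2563·89 + 0.2254·17 + 1.2574·57 + 0.1916·56 = 115.5452
  x_4 = 0.1940·31 + 0.2352·89 + 0.2001·17 + 0.2178·57 + 1.0535·56 = 101.7630

104.0216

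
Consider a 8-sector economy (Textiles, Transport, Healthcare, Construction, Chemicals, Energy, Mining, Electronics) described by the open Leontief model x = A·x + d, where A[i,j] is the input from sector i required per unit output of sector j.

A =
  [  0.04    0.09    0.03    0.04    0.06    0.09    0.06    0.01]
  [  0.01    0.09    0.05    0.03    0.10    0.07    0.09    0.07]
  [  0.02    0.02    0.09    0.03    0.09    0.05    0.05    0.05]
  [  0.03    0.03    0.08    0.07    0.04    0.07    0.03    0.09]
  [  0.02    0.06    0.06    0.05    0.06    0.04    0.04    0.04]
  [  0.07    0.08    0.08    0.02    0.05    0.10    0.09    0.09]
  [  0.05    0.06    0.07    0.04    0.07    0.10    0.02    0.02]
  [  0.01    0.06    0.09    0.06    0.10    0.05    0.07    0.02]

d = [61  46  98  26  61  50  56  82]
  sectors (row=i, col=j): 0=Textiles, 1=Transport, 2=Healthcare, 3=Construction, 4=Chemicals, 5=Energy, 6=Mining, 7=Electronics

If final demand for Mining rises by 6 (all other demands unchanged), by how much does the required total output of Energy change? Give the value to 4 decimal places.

Form M = I − A:
  [  0.96   -0.09   -0.03   -0.04   -0.06   -0.09   -0.06   -0.01]
  [ -0.01    0.91   -0.05   -0.03   -0.10   -0.07   -0.09   -0.07]
  [ -0.02   -0.02    0.91   -0.03   -0.09   -0.05   -0.05   -0.05]
  [ -0.03   -0.03   -0.08    0.93   -0.04   -0.07   -0.03   -0.09]
  [ -0.02   -0.06   -0.06   -0.05    0.94   -0.04   -0.04   -0.04]
  [ -0.07   -0.08   -0.08   -0.02   -0.05    0.90   -0.09   -0.09]
  [ -0.05   -0.06   -0.07   -0.04   -0.07   -0.10    0.98   -0.02]
  [ -0.01   -0.06   -0.09   -0.06   -0.10   -0.05   -0.07    0.98]
Leontief inverse L = M⁻¹:
  [  1.0663    0.1406    0.0830    0.0704    0.1153    0.1475    0.1066    0.0521]
  [  0.0385    1.1476    0.1159    0.0681    0.1688    0.1348    0.1434    0.1167]
  [  0.0419    0.0607    1.1421    0.0597    0.1419    0.0979    0.0891    0.0851]
  [  0.0547    0.0761    0.1394    1.1043    0.0983    0.1252    0.0762    0.1316]
  [  0.0399    0.0996    0.1077    0.0781    1.1090    0.0859    0.0780    0.0749]
  [  0.1047    0.1472    0.1548    0.0622    0.1289    1.1771    0.1532    0.1417]
  [  0.0762    0.1092    0.1251    0.0709    0.1260    0.1563    1.0676    0.0628]
  [  0.0353    0.1074    0.1492    0.0942    0.1593    0.1064    0.1147    1.0633]
Total output x = L · d:
  x_0 = 1.0663·61 + 0.1406·46 + 0.0830·98 + 0.0704·26 + 0.1153·61 + 0.1475·50 + 0.1066·56 + 0.0521·82 = 106.1191
  x_1 = 0.0385·61 + 1.1476·46 + 0.1159·98 + 0.0681·26 + 0.1688·61 + 0.1348·50 + 0.1434·56 + 0.1167·82 = 102.8981
  x_2 = 0.0419·61 + 0.0607·46 + 1.1421·98 + 0.0597·26 + 0.1419·61 + 0.0979·50 + 0.0891·56 + 0.0851·82 = 144.3475
  x_3 = 0.0547·61 + 0.0761·46 + 0.1394·98 + 1.1043·26 + 0.0983·61 + 0.1252·50 + 0.0762·56 + 0.1316·82 = 76.5174
  x_4 = 0.0399·61 + 0.0996·46 + 0.1077·98 + 0.0781·26 + 1.1090·61 + 0.0859·50 + 0.0780·56 + 0.0749·82 = 102.0625
  x_5 = 0.1047·61 + 0.1472·46 + 0.1548·98 + 0.0622·26 + 0.1289·61 + 1.1771·50 + 0.1532·56 + 0.1417·82 = 116.8606
  x_6 = 0.0762·61 + 0.1092·46 + 0.1251·98 + 0.0709·26 + 0.1260·61 + 0.1563·50 + 1.0676·56 + 0.0628·82 = 104.2160
  x_7 = 0.0353·61 + 0.1074·46 + 0.1492·98 + 0.0942·26 + 0.1593·61 + 0.1064·50 + 0.1147·56 + 1.0633·82 = 132.8182
Δx_5 = L[5,6] · Δd_6 = 0.1532 · 6 = 0.9193

0.9193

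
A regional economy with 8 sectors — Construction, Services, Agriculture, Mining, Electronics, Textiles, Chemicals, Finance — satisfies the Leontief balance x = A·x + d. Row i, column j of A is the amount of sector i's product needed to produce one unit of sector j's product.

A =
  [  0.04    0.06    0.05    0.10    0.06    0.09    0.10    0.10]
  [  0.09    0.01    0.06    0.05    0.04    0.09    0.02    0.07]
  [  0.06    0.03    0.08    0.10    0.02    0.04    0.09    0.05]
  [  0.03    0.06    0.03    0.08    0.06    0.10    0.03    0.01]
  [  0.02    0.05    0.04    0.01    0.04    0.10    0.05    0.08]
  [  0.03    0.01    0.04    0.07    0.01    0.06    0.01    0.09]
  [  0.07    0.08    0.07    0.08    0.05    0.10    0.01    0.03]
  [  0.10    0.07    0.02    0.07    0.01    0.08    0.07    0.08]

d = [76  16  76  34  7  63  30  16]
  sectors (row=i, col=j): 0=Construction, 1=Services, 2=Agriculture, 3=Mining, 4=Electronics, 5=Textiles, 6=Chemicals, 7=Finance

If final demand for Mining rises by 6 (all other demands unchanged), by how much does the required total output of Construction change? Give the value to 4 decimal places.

1.0579

Form M = I − A:
  [  0.96   -0.06   -0.05   -0.10   -0.06   -0.09   -0.10   -0.10]
  [ -0.09    0.99   -0.06   -0.05   -0.04   -0.09   -0.02   -0.07]
  [ -0.06   -0.03    0.92   -0.10   -0.02   -0.04   -0.09   -0.05]
  [ -0.03   -0.06   -0.03    0.92   -0.06   -0.10   -0.03   -0.01]
  [ -0.02   -0.05   -0.04   -0.01    0.96   -0.10   -0.05   -0.08]
  [ -0.03   -0.01   -0.04   -0.07   -0.01    0.94   -0.01   -0.09]
  [ -0.07   -0.08   -0.07   -0.08   -0.05   -0.10    0.99   -0.03]
  [ -0.10   -0.07   -0.02   -0.07   -0.01   -0.08   -0.07    0.92]
Leontief inverse L = M⁻¹:
  [  1.0993    0.1106    0.0995    0.1763    0.0976    0.1789    0.1461    0.1660]
  [  0.1307    1.0459    0.0956    0.1083    0.0665    0.1521    0.0599    0.1228]
  [  0.1064    0.0717    1.1219    0.1652    0.0523    0.1102    0.1300    0.0994]
  [  0.0639    0.0884    0.0621    1.1274    0.0846    0.1569    0.0577    0.0539]
  [  0.0599    0.0800    0.0721    0.0587    1.0610    0.1549    0.0801    0.1272]
  [  0.0621    0.0372    0.0644    0.1131    0.0287    1.1059    0.0379    0.1262]
  [  0.1149    0.1158    0.1111    0.1426    0.0806    0.1697    1.0504    0.0867]
  [  0.1514    0.1128    0.0620    0.1381    0.0434    0.1561    0.1117    1.1396]
Total output x = L · d:
  x_0 = 1.0993·76 + 0.1106·16 + 0.0995·76 + 0.1763·34 + 0.0976·7 + 0.1789·63 + 0.1461·30 + 0.1660·16 = 117.8663
  x_1 = 0.1307·76 + 1.0459·16 + 0.0956·76 + 0.1083·34 + 0.0665·7 + 0.1521·63 + 0.0599·30 + 0.1228·16 = 51.4237
  x_2 = 0.1064·76 + 0.0717·16 + 1.1219·76 + 0.1652·34 + 0.0523·7 + 0.1102·63 + 0.1300·30 + 0.0994·16 = 112.9139
  x_3 = 0.0639·76 + 0.0884·16 + 0.0621·76 + 1.1274·34 + 0.0846·7 + 0.1569·63 + 0.0577·30 + 0.0539·16 = 62.3902
  x_4 = 0.0599·76 + 0.0800·16 + 0.0721·76 + 0.0587·34 + 1.0610·7 + 0.1549·63 + 0.0801·30 + 0.1272·16 = 34.9323
  x_5 = 0.0621·76 + 0.0372·16 + 0.0644·76 + 0.1131·34 + 0.0287·7 + 1.1059·63 + 0.0379·30 + 0.1262·16 = 87.0892
  x_6 = 0.1149·76 + 0.1158·16 + 0.1111·76 + 0.1426·34 + 0.0806·7 + 0.1697·63 + 1.0504·30 + 0.0867·16 = 68.0289
  x_7 = 0.1514·76 + 0.1128·16 + 0.0620·76 + 0.1381·34 + 0.0434·7 + 0.1561·63 + 0.1117·30 + 1.1396·16 = 54.4460
Δx_0 = L[0,3] · Δd_3 = 0.1763 · 6 = 1.0579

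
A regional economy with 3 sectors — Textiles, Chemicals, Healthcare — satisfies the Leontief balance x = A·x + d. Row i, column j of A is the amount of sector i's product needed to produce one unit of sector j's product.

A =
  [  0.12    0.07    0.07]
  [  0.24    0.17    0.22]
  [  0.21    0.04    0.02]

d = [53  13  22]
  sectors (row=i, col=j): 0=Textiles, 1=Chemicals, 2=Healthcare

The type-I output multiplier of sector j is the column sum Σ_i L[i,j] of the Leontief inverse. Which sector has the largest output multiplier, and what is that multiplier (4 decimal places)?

Form M = I − A:
  [  0.88   -0.07   -0.07]
  [ -0.24    0.83   -0.22]
  [ -0.21   -0.04    0.98]
Leontief inverse L = M⁻¹:
  [  1.1912    0.1057    0.1088]
  [  0.4166    1.2550    0.3115]
  [  0.2723    0.0739    1.0564]
Total output x = L · d:
  x_0 = 1.1912·53 + 0.1057·13 + 0.1088·22 = 66.8994
  x_1 = 0.4166·53 + 1.2550·13 + 0.3115·22 = 45.2467
  x_2 = 0.2723·53 + 0.0739·13 + 1.0564·22 = 38.6314
Output multipliers (column sums of L):
  Textiles: 1.8800
  Chemicals: 1.4345
  Healthcare: 1.4767

Textiles (1.8800)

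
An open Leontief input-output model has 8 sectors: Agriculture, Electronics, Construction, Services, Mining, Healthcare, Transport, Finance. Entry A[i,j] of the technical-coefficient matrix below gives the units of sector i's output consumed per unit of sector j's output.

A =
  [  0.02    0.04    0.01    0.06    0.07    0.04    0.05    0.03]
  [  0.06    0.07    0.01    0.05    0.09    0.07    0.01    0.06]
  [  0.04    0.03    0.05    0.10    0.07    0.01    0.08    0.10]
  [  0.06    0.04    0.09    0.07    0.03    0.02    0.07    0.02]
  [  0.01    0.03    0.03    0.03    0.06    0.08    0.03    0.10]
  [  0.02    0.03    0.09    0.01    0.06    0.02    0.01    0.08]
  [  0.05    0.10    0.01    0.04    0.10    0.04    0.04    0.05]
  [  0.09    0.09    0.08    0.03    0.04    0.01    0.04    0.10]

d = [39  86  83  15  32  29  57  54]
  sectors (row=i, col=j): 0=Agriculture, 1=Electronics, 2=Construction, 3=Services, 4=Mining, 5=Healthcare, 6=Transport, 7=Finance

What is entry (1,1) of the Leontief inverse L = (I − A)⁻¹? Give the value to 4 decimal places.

L[1,1] = 1.1057

Form M = I − A:
  [  0.98   -0.04   -0.01   -0.06   -0.07   -0.04   -0.05   -0.03]
  [ -0.06    0.93   -0.01   -0.05   -0.09   -0.07   -0.01   -0.06]
  [ -0.04   -0.03    0.95   -0.10   -0.07   -0.01   -0.08   -0.10]
  [ -0.06   -0.04   -0.09    0.93   -0.03   -0.02   -0.07   -0.02]
  [ -0.01   -0.03   -0.03   -0.03    0.94   -0.08   -0.03   -0.10]
  [ -0.02   -0.03   -0.09   -0.01   -0.06    0.98   -0.01   -0.08]
  [ -0.05   -0.10   -0.01   -0.04   -0.10   -0.04    0.96   -0.05]
  [ -0.09   -0.09   -0.08   -0.03   -0.04   -0.01   -0.04    0.90]
Leontief inverse L = M⁻¹:
  [  1.0432    0.0690    0.0351    0.0840    0.1038    0.0616    0.0707    0.0661]
  [  0.0895    1.1057    0.0432    0.0802    0.1330    0.0981    0.0353    0.1087]
  [  0.0801    0.0774    1.0894    0.1408    0.1205    0.0390    0.1167    0.1553]
  [  0.0901    0.0763    0.1196    1.1073    0.0746    0.0438    0.1016    0.0638]
  [  0.0396    0.0650    0.0638    0.0565    1.0980    0.1014    0.0537    0.1480]
  [  0.0461    0.0597    0.1170    0.0385    0.0944    1.0389    0.0345    0.1241]
  [  0.0810    0.1391    0.0401    0.0716    0.1468    0.0716    1.0654    0.0999]
  [  0.1293    0.1366    0.1146    0.0720    0.0933    0.0401    0.0745    1.1569]
Total output x = L · d:
  x_0 = 1.0432·39 + 0.0690·86 + 0.0351·83 + 0.0840·15 + 0.1038·32 + 0.0616·29 + 0.0707·57 + 0.0661·54 = 63.4968
  x_1 = 0.0895·39 + 1.1057·86 + 0.0432·83 + 0.0802·15 + 0.1330·32 + 0.0981·29 + 0.0353·57 + 0.1087·54 = 118.3620
  x_2 = 0.0801·39 + 0.0774·86 + 1.0894·83 + 0.1408·15 + 0.1205·32 + 0.0390·29 + 0.1167·57 + 0.1553·54 = 122.3359
  x_3 = 0.0901·39 + 0.0763·86 + 0.1196·83 + 1.1073·15 + 0.0746·32 + 0.0438·29 + 0.1016·57 + 0.0638·54 = 49.5077
  x_4 = 0.0396·39 + 0.0650·86 + 0.0638·83 + 0.0565·15 + 1.0980·32 + 0.1014·29 + 0.0537·57 + 0.1480·54 = 62.4059
  x_5 = 0.0461·39 + 0.0597·86 + 0.1170·83 + 0.0385·15 + 0.0944·32 + 1.0389·29 + 0.0345·57 + 0.1241·54 = 59.0353
  x_6 = 0.0810·39 + 0.1391·86 + 0.0401·83 + 0.0716·15 + 0.1468·32 + 0.0716·29 + 1.0654·57 + 0.0999·54 = 92.4261
  x_7 = 0.1293·39 + 0.1366·86 + 0.1146·83 + 0.0720·15 + 0.0933·32 + 0.0401·29 + 0.0745·57 + 1.1569·54 = 98.2478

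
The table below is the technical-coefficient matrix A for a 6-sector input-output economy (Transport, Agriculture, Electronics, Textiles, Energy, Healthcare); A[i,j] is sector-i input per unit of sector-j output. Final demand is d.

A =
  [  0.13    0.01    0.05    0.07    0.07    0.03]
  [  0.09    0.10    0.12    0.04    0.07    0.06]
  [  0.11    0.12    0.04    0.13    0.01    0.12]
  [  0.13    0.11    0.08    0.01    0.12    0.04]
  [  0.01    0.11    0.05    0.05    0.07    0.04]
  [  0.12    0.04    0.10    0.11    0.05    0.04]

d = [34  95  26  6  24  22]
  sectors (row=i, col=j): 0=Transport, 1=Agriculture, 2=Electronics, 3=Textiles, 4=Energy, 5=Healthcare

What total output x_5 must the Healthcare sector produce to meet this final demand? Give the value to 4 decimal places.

48.3581

Form M = I − A:
  [  0.87   -0.01   -0.05   -0.07   -0.07   -0.03]
  [ -0.09    0.90   -0.12   -0.04   -0.07   -0.06]
  [ -0.11   -0.12    0.96   -0.13   -0.01   -0.12]
  [ -0.13   -0.11   -0.08    0.99   -0.12   -0.04]
  [ -0.01   -0.11   -0.05   -0.05    0.93   -0.04]
  [ -0.12   -0.04   -0.10   -0.11   -0.05    0.96]
Leontief inverse L = M⁻¹:
  [  1.1929    0.0554    0.0906    0.1110    0.1126    0.0614]
  [  0.1759    1.1696    0.1818    0.1020    0.1223    0.1107]
  [  0.2135    0.1912    1.1143    0.1918    0.0763    0.1691]
  [  0.2097    0.1767    0.1401    1.0689    0.1732    0.0869]
  [  0.0653    0.1632    0.0966    0.0881    1.1089    0.0742]
  [  0.2061    0.1043    0.1561    0.1652    0.1047    1.0854]
Total output x = L · d:
  x_0 = 1.1929·34 + 0.0554·95 + 0.0906·26 + 0.1110·6 + 0.1126·24 + 0.0614·22 = 52.8931
  x_1 = 0.1759·34 + 1.1696·95 + 0.1818·26 + 0.1020·6 + 0.1223·24 + 0.1107·22 = 127.8063
  x_2 = 0.2135·34 + 0.1912·95 + 1.1143·26 + 0.1918·6 + 0.0763·24 + 0.1691·22 = 61.0969
  x_3 = 0.2097·34 + 0.1767·95 + 0.1401·26 + 1.0689·6 + 0.1732·24 + 0.0869·22 = 40.0384
  x_4 = 0.0653·34 + 0.1632·95 + 0.0966·26 + 0.0881·6 + 1.1089·24 + 0.0742·22 = 49.0094
  x_5 = 0.2061·34 + 0.1043·95 + 0.1561·26 + 0.1652·6 + 0.1047·24 + 1.0854·22 = 48.3581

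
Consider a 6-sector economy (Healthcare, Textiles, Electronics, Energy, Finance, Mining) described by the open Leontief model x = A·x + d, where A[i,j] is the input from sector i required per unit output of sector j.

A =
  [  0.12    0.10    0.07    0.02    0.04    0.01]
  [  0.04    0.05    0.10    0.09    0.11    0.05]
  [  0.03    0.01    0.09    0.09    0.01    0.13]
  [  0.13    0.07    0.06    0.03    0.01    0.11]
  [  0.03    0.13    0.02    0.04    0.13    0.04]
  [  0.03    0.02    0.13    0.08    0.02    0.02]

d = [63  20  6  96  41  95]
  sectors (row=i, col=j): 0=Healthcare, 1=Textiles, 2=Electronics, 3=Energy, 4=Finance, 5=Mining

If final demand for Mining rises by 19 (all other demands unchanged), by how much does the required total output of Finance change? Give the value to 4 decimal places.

1.4312

Form M = I − A:
  [  0.88   -0.10   -0.07   -0.02   -0.04   -0.01]
  [ -0.04    0.95   -0.10   -0.09   -0.11   -0.05]
  [ -0.03   -0.01    0.91   -0.09   -0.01   -0.13]
  [ -0.13   -0.07   -0.06    0.97   -0.01   -0.11]
  [ -0.03   -0.13   -0.02   -0.04    0.87   -0.04]
  [ -0.03   -0.02   -0.13   -0.08   -0.02    0.98]
Leontief inverse L = M⁻¹:
  [  1.1586    0.1381    0.1157    0.0540    0.0737    0.0433]
  [  0.0828    1.0949    0.1526    0.1316    0.1478    0.0978]
  [  0.0657    0.0353    1.1408    0.1255    0.0259    0.1689]
  [  0.1729    0.1065    0.1169    1.0687    0.0384    0.1442]
  [  0.0646    0.1761    0.0662    0.0786    1.1781    0.0753]
  [  0.0613    0.0435    0.1689    0.1098    0.0359    1.0594]
Total output x = L · d:
  x_0 = 1.1586·63 + 0.1381·20 + 0.1157·6 + 0.0540·96 + 0.0737·41 + 0.0433·95 = 88.7677
  x_1 = 0.0828·63 + 1.0949·20 + 0.1526·6 + 0.1316·96 + 0.1478·41 + 0.0978·95 = 56.0085
  x_2 = 0.0657·63 + 0.0353·20 + 1.1408·6 + 0.1255·96 + 0.0259·41 + 0.1689·95 = 40.8457
  x_3 = 0.1729·63 + 0.1065·20 + 0.1169·6 + 1.0687·96 + 0.0384·41 + 0.1442·95 = 131.5938
  x_4 = 0.0646·63 + 0.1761·20 + 0.0662·6 + 0.0786·96 + 1.1781·41 + 0.0753·95 = 70.9898
  x_5 = 0.0613·63 + 0.0435·20 + 0.1689·6 + 0.1098·96 + 0.0359·41 + 1.0594·95 = 118.4086
Δx_4 = L[4,5] · Δd_5 = 0.0753 · 19 = 1.4312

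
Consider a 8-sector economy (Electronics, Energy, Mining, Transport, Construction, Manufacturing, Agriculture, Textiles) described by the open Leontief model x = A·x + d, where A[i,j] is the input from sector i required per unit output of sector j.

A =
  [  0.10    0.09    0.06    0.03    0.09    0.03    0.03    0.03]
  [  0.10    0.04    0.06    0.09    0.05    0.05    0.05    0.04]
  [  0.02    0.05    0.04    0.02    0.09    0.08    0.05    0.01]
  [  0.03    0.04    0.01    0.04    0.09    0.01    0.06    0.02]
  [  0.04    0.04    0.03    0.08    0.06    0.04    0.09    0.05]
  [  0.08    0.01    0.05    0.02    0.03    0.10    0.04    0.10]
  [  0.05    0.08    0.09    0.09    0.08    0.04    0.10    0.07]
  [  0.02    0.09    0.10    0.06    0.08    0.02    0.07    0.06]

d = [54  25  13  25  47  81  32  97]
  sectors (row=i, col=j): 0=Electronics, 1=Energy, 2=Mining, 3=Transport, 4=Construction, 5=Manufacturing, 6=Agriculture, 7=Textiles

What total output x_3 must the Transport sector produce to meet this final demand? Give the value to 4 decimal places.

Form M = I − A:
  [  0.90   -0.09   -0.06   -0.03   -0.09   -0.03   -0.03   -0.03]
  [ -0.10    0.96   -0.06   -0.09   -0.05   -0.05   -0.05   -0.04]
  [ -0.02   -0.05    0.96   -0.02   -0.09   -0.08   -0.05   -0.01]
  [ -0.03   -0.04   -0.01    0.96   -0.09   -0.01   -0.06   -0.02]
  [ -0.04   -0.04   -0.03   -0.08    0.94   -0.04   -0.09   -0.05]
  [ -0.08   -0.01   -0.05   -0.02   -0.03    0.90   -0.04   -0.10]
  [ -0.05   -0.08   -0.09   -0.09   -0.08   -0.04    0.90   -0.07]
  [ -0.02   -0.09   -0.10   -0.06   -0.08   -0.02   -0.07    0.94]
Leontief inverse L = M⁻¹:
  [  1.1496    0.1361    0.1037    0.0763    0.1491    0.0676    0.0798    0.0663]
  [  0.1478    1.0879    0.1043    0.1344    0.1129    0.0874    0.1014    0.0778]
  [  0.0570    0.0821    1.0742    0.0567    0.1333    0.1136    0.0917    0.0439]
  [  0.0596    0.0705    0.0390    1.0744    0.1293    0.0324    0.0976    0.0458]
  [  0.0810    0.0839    0.0727    0.1252    1.1168    0.0731    0.1415    0.0873]
  [  0.1231    0.0548    0.0964    0.0587    0.0852    1.1382    0.0865    0.1406]
  [  0.1065    0.1402    0.1486    0.1518    0.1589    0.0879    1.1699    0.1191]
  [  0.0659    0.1390    0.1483    0.1123    0.1451    0.0609    0.1284    1.0996]
Total output x = L · d:
  x_0 = 1.1496·54 + 0.1361·25 + 0.1037·13 + 0.0763·25 + 0.1491·47 + 0.0676·81 + 0.0798·32 + 0.0663·97 = 90.2079
  x_1 = 0.1478·54 + 1.0879·25 + 0.1043·13 + 0.1344·25 + 0.1129·47 + 0.0874·81 + 0.1014·32 + 0.0778·97 = 63.0741
  x_2 = 0.0570·54 + 0.0821·25 + 1.0742·13 + 0.0567·25 + 0.1333·47 + 0.1136·81 + 0.0917·32 + 0.0439·97 = 43.1713
  x_3 = 0.0596·54 + 0.0705·25 + 0.0390·13 + 1.0744·25 + 0.1293·47 + 0.0324·81 + 0.0976·32 + 0.0458·97 = 48.6143
  x_4 = 0.0810·54 + 0.0839·25 + 0.0727·13 + 0.1252·25 + 1.1168·47 + 0.0731·81 + 0.1415·32 + 0.0873·97 = 81.9519
  x_5 = 0.1231·54 + 0.0548·25 + 0.0964·13 + 0.0587·25 + 0.0852·47 + 1.1382·81 + 0.0865·32 + 0.1406·97 = 123.3432
  x_6 = 0.1065·54 + 0.1402·25 + 0.1486·13 + 0.1518·25 + 0.1589·47 + 0.0879·81 + 1.1699·32 + 0.1191·97 = 78.5639
  x_7 = 0.0659·54 + 0.1390·25 + 0.1483·13 + 0.1123·25 + 0.1451·47 + 0.0609·81 + 0.1284·32 + 1.0996·97 = 134.2950

48.6143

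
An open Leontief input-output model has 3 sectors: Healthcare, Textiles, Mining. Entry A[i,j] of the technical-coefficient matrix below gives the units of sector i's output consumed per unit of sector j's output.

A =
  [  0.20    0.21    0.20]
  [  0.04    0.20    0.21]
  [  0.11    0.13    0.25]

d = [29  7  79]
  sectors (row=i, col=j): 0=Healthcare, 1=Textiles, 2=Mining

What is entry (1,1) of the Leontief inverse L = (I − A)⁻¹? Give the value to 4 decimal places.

L[1,1] = 1.3493

Form M = I − A:
  [  0.80   -0.21   -0.20]
  [ -0.04    0.80   -0.21]
  [ -0.11   -0.13    0.75]
Leontief inverse L = M⁻¹:
  [  1.3369    0.4284    0.4765]
  [  0.1240    1.3493    0.4109]
  [  0.2176    0.2967    1.4744]
Total output x = L · d:
  x_0 = 1.3369·29 + 0.4284·7 + 0.4765·79 = 79.4098
  x_1 = 0.1240·29 + 1.3493·7 + 0.4109·79 = 45.4979
  x_2 = 0.2176·29 + 0.2967·7 + 1.4744·79 = 124.8664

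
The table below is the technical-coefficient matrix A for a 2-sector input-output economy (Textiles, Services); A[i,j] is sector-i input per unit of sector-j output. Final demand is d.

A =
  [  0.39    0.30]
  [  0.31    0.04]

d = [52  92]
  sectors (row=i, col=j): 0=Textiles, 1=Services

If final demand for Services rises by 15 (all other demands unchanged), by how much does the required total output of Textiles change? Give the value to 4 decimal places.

9.1352

Form M = I − A:
  [  0.61   -0.30]
  [ -0.31    0.96]
Leontief inverse L = M⁻¹:
  [  1.9488    0.6090]
  [  0.6293    1.2383]
Total output x = L · d:
  x_0 = 1.9488·52 + 0.6090·92 = 157.3691
  x_1 = 0.6293·52 + 1.2383·92 = 146.6504
Δx_0 = L[0,1] · Δd_1 = 0.6090 · 15 = 9.1352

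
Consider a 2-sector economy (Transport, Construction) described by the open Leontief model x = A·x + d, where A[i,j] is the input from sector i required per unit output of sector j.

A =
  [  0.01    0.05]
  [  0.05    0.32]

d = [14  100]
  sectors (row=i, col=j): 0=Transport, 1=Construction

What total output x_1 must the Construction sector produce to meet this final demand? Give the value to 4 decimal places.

Form M = I − A:
  [  0.99   -0.05]
  [ -0.05    0.68]
Leontief inverse L = M⁻¹:
  [  1.0139    0.0745]
  [  0.0745    1.4761]
Total output x = L · d:
  x_0 = 1.0139·14 + 0.0745·100 = 21.6490
  x_1 = 0.0745·14 + 1.4761·100 = 148.6507

148.6507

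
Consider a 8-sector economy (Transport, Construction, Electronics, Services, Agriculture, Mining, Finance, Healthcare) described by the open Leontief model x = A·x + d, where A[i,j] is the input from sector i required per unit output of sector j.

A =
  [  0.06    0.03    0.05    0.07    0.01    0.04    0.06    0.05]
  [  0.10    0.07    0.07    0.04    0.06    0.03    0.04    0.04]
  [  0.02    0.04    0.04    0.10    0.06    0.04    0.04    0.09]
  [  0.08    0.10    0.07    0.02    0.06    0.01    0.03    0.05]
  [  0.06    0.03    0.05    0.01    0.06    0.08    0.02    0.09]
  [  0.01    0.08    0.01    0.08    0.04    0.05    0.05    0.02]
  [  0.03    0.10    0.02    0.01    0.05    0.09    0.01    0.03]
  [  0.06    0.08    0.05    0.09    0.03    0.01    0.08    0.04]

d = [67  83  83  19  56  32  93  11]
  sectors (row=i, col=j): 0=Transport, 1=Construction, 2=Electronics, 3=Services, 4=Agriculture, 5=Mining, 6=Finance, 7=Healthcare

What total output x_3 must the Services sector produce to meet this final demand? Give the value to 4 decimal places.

61.8576

Form M = I − A:
  [  0.94   -0.03   -0.05   -0.07   -0.01   -0.04   -0.06   -0.05]
  [ -0.10    0.93   -0.07   -0.04   -0.06   -0.03   -0.04   -0.04]
  [ -0.02   -0.04    0.96   -0.10   -0.06   -0.04   -0.04   -0.09]
  [ -0.08   -0.10   -0.07    0.98   -0.06   -0.01   -0.03   -0.05]
  [ -0.06   -0.03   -0.05   -0.01    0.94   -0.08   -0.02   -0.09]
  [ -0.01   -0.08   -0.01   -0.08   -0.04    0.95   -0.05   -0.02]
  [ -0.03   -0.10   -0.02   -0.01   -0.05   -0.09    0.99   -0.03]
  [ -0.06   -0.08   -0.05   -0.09   -0.03   -0.01   -0.08    0.96]
Leontief inverse L = M⁻¹:
  [  1.0929    0.0726    0.0783    0.1030    0.0377    0.0649    0.0860    0.0802]
  [  0.1419    1.1161    0.1059    0.0806    0.0937    0.0621    0.0719    0.0803]
  [  0.0613    0.0904    1.0752    0.1367    0.0945    0.0681    0.0706    0.1274]
  [  0.1214    0.1428    0.1050    1.0586    0.0924    0.0396    0.0605    0.0886]
  [  0.0938    0.0723    0.0791    0.0495    1.0889    0.1079    0.0508    0.1238]
  [  0.0437    0.1207    0.0375    0.1053    0.0683    1.0740    0.0717    0.0473]
  [  0.0618    0.1368    0.0459    0.0406    0.0766    0.1143    1.0344    0.0572]
  [  0.1032    0.1306    0.0862    0.1255    0.0649    0.0406    0.1092    1.0774]
Total output x = L · d:
  x_0 = 1.0929·67 + 0.0726·83 + 0.0783·83 + 0.1030·19 + 0.0377·56 + 0.0649·32 + 0.0860·93 + 0.0802·11 = 100.7822
  x_1 = 0.1419·67 + 1.1161·83 + 0.1059·83 + 0.0806·19 + 0.0937·56 + 0.0621·32 + 0.0719·93 + 0.0803·11 = 127.2672
  x_2 = 0.0613·67 + 0.0904·83 + 1.0752·83 + 0.1367·19 + 0.0945·56 + 0.0681·32 + 0.0706·93 + 0.1274·11 = 118.8781
  x_3 = 0.1214·67 + 0.1428·83 + 0.1050·83 + 1.0586·19 + 0.0924·56 + 0.0396·32 + 0.0605·93 + 0.0886·11 = 61.8576
  x_4 = 0.0938·67 + 0.0723·83 + 0.0791·83 + 0.0495·19 + 1.0889·56 + 0.1079·32 + 0.0508·93 + 0.1238·11 = 90.2989
  x_5 = 0.0437·67 + 0.1207·83 + 0.0375·83 + 0.1053·19 + 0.0683·56 + 1.0740·32 + 0.0717·93 + 0.0473·11 = 63.4375
  x_6 = 0.0618·67 + 0.1368·83 + 0.0459·83 + 0.0406·19 + 0.0766·56 + 0.1143·32 + 1.0344·93 + 0.0572·11 = 124.8463
  x_7 = 0.1032·67 + 0.1306·83 + 0.0862·83 + 0.1255·19 + 0.0649·56 + 0.0406·32 + 0.1092·93 + 1.0774·11 = 54.2400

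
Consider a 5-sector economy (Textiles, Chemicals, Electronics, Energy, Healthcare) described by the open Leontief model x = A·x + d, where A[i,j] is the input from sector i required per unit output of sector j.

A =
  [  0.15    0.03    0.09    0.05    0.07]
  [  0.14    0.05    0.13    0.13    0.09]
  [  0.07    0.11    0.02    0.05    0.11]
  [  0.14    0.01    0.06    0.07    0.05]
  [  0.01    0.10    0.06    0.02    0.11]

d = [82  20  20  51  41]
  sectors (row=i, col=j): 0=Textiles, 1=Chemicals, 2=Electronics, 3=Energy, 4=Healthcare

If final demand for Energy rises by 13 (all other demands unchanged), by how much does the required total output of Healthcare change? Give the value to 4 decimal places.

Form M = I − A:
  [  0.85   -0.03   -0.09   -0.05   -0.07]
  [ -0.14    0.95   -0.13   -0.13   -0.09]
  [ -0.07   -0.11    0.98   -0.05   -0.11]
  [ -0.14   -0.01   -0.06    0.93   -0.05]
  [ -0.01   -0.10   -0.06   -0.02    0.89]
Leontief inverse L = M⁻¹:
  [  1.2140    0.0677    0.1332    0.0845    0.1235]
  [  0.2283    1.1006    0.1879    0.1797    0.1626]
  [  0.1282    0.1455    1.0668    0.0881    0.1616]
  [  0.1963    0.0387    0.0961    1.0984    0.0929]
  [  0.0523    0.1351    0.0967    0.0518    1.1562]
Total output x = L · d:
  x_0 = 1.2140·82 + 0.0677·20 + 0.1332·20 + 0.0845·51 + 0.1235·41 = 112.9383
  x_1 = 0.2283·82 + 1.1006·20 + 0.1879·20 + 0.1797·51 + 0.1626·41 = 60.3193
  x_2 = 0.1282·82 + 0.1455·20 + 1.0668·20 + 0.0881·51 + 0.1616·41 = 45.8764
  x_3 = 0.1963·82 + 0.0387·20 + 0.0961·20 + 1.0984·51 + 0.0929·41 = 78.6191
  x_4 = 0.0523·82 + 0.1351·20 + 0.0967·20 + 0.0518·51 + 1.1562·41 = 58.9734
Δx_4 = L[4,3] · Δd_3 = 0.0518 · 13 = 0.6729

0.6729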